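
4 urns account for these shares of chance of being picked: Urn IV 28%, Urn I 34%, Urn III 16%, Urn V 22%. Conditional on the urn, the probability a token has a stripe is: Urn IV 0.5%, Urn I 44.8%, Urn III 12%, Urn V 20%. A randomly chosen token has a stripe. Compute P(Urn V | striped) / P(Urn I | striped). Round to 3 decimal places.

0.289

Unnormalized posteriors (prior × likelihood):
  Urn IV: 0.28 × 0.005 = 0.0014
  Urn I: 0.34 × 0.448 = 0.15232
  Urn III: 0.16 × 0.12 = 0.0192
  Urn V: 0.22 × 0.2 = 0.044
Total = 0.21692.
The ratio is 0.044 / 0.15232 (the normalizer cancels) = 0.289.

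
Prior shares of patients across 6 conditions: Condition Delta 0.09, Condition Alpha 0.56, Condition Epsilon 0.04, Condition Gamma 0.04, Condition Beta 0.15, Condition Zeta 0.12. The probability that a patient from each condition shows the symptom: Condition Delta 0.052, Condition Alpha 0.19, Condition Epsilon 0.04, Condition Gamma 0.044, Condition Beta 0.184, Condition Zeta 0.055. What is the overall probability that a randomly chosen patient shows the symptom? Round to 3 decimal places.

0.149

By Bayes' rule, posterior ∝ prior × likelihood:
  Condition Delta: 0.09 × 0.052 = 0.00468
  Condition Alpha: 0.56 × 0.19 = 0.1064
  Condition Epsilon: 0.04 × 0.04 = 0.0016
  Condition Gamma: 0.04 × 0.044 = 0.00176
  Condition Beta: 0.15 × 0.184 = 0.0276
  Condition Zeta: 0.12 × 0.055 = 0.0066
P(symptomatic) = 0.00468 + 0.1064 + 0.0016 + 0.00176 + 0.0276 + 0.0066 = 0.14864 → 0.149.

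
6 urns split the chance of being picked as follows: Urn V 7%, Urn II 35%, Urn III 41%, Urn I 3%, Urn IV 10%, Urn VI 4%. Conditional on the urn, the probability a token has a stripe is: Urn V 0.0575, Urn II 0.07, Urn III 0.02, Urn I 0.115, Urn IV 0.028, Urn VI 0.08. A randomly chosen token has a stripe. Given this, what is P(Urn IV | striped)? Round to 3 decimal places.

0.061

Compute prior × likelihood for every hypothesis:
  Urn V: 0.07 × 0.0575 = 0.004025
  Urn II: 0.35 × 0.07 = 0.0245
  Urn III: 0.41 × 0.02 = 0.0082
  Urn I: 0.03 × 0.115 = 0.00345
  Urn IV: 0.1 × 0.028 = 0.0028
  Urn VI: 0.04 × 0.08 = 0.0032
Total = 0.046175.
P(Urn IV | evidence) = 0.0028 / 0.046175 ≈ 0.061.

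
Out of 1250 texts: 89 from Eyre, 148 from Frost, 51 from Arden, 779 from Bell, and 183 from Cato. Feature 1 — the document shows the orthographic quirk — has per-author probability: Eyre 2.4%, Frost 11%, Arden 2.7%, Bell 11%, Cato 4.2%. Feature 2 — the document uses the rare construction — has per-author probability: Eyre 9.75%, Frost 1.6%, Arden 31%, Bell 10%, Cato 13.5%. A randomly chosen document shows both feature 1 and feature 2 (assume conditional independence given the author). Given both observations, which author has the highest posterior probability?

Bell

Unnormalized posteriors (prior × likelihood):
  Eyre: 0.0712 × 0.024 × 0.0975 = 0.000166608
  Frost: 0.1184 × 0.11 × 0.016 = 0.000208384
  Arden: 0.0408 × 0.027 × 0.31 = 0.000341496
  Bell: 0.6232 × 0.11 × 0.1 = 0.0068552
  Cato: 0.1464 × 0.042 × 0.135 = 0.000830088
Sum = 0.008401776.
Largest term belongs to Bell, so Bell is most probable.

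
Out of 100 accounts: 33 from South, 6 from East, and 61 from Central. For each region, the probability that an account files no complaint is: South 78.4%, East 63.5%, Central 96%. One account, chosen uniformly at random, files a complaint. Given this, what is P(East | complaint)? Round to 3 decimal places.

Taking complements, P(complaint | each) = South 0.216, East 0.365, Central 0.04.
Prior × likelihood for each hypothesis:
  South: 0.33 × 0.216 = 0.07128
  East: 0.06 × 0.365 = 0.0219
  Central: 0.61 × 0.04 = 0.0244
Normalizing constant = 0.11758.
P(East | evidence) = 0.0219 / 0.11758 ≈ 0.186.

0.186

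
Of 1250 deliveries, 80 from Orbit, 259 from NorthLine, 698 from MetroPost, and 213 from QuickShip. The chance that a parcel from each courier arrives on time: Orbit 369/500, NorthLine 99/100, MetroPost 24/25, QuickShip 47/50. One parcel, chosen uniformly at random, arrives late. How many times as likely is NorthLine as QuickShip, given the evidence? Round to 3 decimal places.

0.203

Taking complements, P(late | each) = Orbit 0.262, NorthLine 0.01, MetroPost 0.04, QuickShip 0.06.
By Bayes' rule, posterior ∝ prior × likelihood:
  Orbit: 0.064 × 0.262 = 0.016768
  NorthLine: 0.2072 × 0.01 = 0.002072
  MetroPost: 0.5584 × 0.04 = 0.022336
  QuickShip: 0.1704 × 0.06 = 0.010224
Total = 0.0514.
The ratio is 0.002072 / 0.010224 (the normalizer cancels) = 0.203.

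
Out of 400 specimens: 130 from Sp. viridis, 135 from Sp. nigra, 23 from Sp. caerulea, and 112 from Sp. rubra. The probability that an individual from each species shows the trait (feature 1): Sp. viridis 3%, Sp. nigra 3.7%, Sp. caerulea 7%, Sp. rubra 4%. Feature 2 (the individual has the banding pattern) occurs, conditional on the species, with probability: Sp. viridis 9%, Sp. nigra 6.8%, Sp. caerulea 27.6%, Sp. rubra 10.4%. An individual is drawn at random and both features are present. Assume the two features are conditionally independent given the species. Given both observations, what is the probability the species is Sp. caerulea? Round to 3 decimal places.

0.278

Compute prior × likelihood for every hypothesis:
  Sp. viridis: 0.325 × 0.03 × 0.09 = 0.0008775
  Sp. nigra: 0.3375 × 0.037 × 0.068 = 0.00084915
  Sp. caerulea: 0.0575 × 0.07 × 0.276 = 0.0011109
  Sp. rubra: 0.28 × 0.04 × 0.104 = 0.0011648
Sum = 0.00400235.
P(Sp. caerulea | evidence) = 0.0011109 / 0.00400235 ≈ 0.278.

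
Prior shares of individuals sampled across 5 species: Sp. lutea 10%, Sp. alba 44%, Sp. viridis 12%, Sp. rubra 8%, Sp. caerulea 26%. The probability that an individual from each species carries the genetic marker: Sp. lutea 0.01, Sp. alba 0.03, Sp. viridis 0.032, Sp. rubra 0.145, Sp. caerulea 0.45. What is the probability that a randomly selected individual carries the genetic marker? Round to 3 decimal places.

0.147

Prior × likelihood for each hypothesis:
  Sp. lutea: 0.1 × 0.01 = 0.001
  Sp. alba: 0.44 × 0.03 = 0.0132
  Sp. viridis: 0.12 × 0.032 = 0.00384
  Sp. rubra: 0.08 × 0.145 = 0.0116
  Sp. caerulea: 0.26 × 0.45 = 0.117
P(marker) = 0.001 + 0.0132 + 0.00384 + 0.0116 + 0.117 = 0.14664 → 0.147.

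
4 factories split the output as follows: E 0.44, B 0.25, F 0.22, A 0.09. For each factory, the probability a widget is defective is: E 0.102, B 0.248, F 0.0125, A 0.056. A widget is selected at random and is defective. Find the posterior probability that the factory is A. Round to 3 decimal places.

Unnormalized posteriors (prior × likelihood):
  E: 0.44 × 0.102 = 0.04488
  B: 0.25 × 0.248 = 0.062
  F: 0.22 × 0.0125 = 0.00275
  A: 0.09 × 0.056 = 0.00504
Normalizing constant = 0.11467.
P(A | evidence) = 0.00504 / 0.11467 ≈ 0.044.

0.044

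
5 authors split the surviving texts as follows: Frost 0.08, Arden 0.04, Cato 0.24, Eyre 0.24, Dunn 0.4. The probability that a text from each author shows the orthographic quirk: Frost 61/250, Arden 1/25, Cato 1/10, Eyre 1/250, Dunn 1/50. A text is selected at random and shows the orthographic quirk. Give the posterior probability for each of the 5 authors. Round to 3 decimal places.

Frost 0.361, Arden 0.030, Cato 0.444, Eyre 0.018, Dunn 0.148

Compute prior × likelihood for every hypothesis:
  Frost: 0.08 × 0.244 = 0.01952
  Arden: 0.04 × 0.04 = 0.0016
  Cato: 0.24 × 0.1 = 0.024
  Eyre: 0.24 × 0.004 = 0.00096
  Dunn: 0.4 × 0.02 = 0.008
Sum = 0.05408.
P(Frost | quirk) = 0.01952/0.05408 ≈ 0.361
P(Arden | quirk) = 0.0016/0.05408 ≈ 0.030
P(Cato | quirk) = 0.024/0.05408 ≈ 0.444
P(Eyre | quirk) = 0.00096/0.05408 ≈ 0.018
P(Dunn | quirk) = 0.008/0.05408 ≈ 0.148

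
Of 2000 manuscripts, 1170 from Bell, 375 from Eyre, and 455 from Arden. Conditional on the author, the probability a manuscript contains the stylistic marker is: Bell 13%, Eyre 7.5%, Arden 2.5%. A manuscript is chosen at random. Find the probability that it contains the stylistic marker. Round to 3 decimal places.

Compute prior × likelihood for every hypothesis:
  Bell: 0.585 × 0.13 = 0.07605
  Eyre: 0.1875 × 0.075 = 0.0140625
  Arden: 0.2275 × 0.025 = 0.0056875
P(marker) = 0.07605 + 0.0140625 + 0.0056875 = 0.0958 → 0.096.

0.096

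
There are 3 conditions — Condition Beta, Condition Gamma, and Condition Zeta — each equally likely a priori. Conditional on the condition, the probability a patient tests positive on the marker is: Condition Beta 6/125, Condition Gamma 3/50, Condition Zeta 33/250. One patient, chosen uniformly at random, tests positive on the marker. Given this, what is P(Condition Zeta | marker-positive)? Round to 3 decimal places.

0.550

Since the prior is uniform, the posterior is proportional to the likelihood:
  Condition Beta: 0.048
  Condition Gamma: 0.06
  Condition Zeta: 0.132
Normalizing constant = 0.24.
P(Condition Zeta | evidence) = 0.132 / 0.24 ≈ 0.550.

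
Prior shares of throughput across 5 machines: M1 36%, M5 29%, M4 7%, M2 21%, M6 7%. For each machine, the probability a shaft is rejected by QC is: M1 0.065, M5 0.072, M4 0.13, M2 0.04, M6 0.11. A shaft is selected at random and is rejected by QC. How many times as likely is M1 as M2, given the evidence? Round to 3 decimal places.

Unnormalized posteriors (prior × likelihood):
  M1: 0.36 × 0.065 = 0.0234
  M5: 0.29 × 0.072 = 0.02088
  M4: 0.07 × 0.13 = 0.0091
  M2: 0.21 × 0.04 = 0.0084
  M6: 0.07 × 0.11 = 0.0077
Normalizing constant = 0.06948.
The ratio is 0.0234 / 0.0084 (the normalizer cancels) = 2.786.

2.786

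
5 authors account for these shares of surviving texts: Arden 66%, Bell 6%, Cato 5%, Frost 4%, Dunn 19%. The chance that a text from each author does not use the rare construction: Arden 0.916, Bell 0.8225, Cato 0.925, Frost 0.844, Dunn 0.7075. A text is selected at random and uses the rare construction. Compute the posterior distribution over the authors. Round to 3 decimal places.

Arden 0.421, Bell 0.081, Cato 0.028, Frost 0.047, Dunn 0.422

Taking complements, P(rare-form | each) = Arden 0.084, Bell 0.1775, Cato 0.075, Frost 0.156, Dunn 0.2925.
Unnormalized posteriors (prior × likelihood):
  Arden: 0.66 × 0.084 = 0.05544
  Bell: 0.06 × 0.1775 = 0.01065
  Cato: 0.05 × 0.075 = 0.00375
  Frost: 0.04 × 0.156 = 0.00624
  Dunn: 0.19 × 0.2925 = 0.055575
Normalizing constant = 0.131655.
P(Arden | rare-form) = 0.05544/0.131655 ≈ 0.421
P(Bell | rare-form) = 0.01065/0.131655 ≈ 0.081
P(Cato | rare-form) = 0.00375/0.131655 ≈ 0.028
P(Frost | rare-form) = 0.00624/0.131655 ≈ 0.047
P(Dunn | rare-form) = 0.055575/0.131655 ≈ 0.422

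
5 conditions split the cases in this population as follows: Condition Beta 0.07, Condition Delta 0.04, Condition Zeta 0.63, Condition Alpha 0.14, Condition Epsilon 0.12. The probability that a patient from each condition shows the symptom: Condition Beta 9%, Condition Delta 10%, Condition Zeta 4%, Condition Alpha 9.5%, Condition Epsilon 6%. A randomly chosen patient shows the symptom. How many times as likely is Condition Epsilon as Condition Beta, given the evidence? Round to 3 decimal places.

Compute prior × likelihood for every hypothesis:
  Condition Beta: 0.07 × 0.09 = 0.0063
  Condition Delta: 0.04 × 0.1 = 0.004
  Condition Zeta: 0.63 × 0.04 = 0.0252
  Condition Alpha: 0.14 × 0.095 = 0.0133
  Condition Epsilon: 0.12 × 0.06 = 0.0072
Sum = 0.056.
The ratio is 0.0072 / 0.0063 (the normalizer cancels) = 1.143.

1.143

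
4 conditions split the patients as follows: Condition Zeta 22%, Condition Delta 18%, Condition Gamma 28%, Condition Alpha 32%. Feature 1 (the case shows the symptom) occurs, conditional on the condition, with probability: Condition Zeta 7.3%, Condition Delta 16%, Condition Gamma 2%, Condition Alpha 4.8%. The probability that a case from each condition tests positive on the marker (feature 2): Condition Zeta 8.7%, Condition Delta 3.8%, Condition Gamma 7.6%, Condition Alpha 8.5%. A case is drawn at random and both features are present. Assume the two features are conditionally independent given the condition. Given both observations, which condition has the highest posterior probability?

Compute prior × likelihood for every hypothesis:
  Condition Zeta: 0.22 × 0.073 × 0.087 = 0.00139722
  Condition Delta: 0.18 × 0.16 × 0.038 = 0.0010944
  Condition Gamma: 0.28 × 0.02 × 0.076 = 0.0004256
  Condition Alpha: 0.32 × 0.048 × 0.085 = 0.0013056
Sum = 0.00422282.
Largest term belongs to Condition Zeta, so Condition Zeta is most probable.

Condition Zeta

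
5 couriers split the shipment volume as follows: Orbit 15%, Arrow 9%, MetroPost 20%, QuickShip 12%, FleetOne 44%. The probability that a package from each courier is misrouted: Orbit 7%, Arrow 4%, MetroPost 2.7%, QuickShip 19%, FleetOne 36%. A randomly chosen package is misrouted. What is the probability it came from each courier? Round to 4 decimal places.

Orbit 0.0523, Arrow 0.0179, MetroPost 0.0269, QuickShip 0.1136, FleetOne 0.7892

Prior × likelihood for each hypothesis:
  Orbit: 0.15 × 0.07 = 0.0105
  Arrow: 0.09 × 0.04 = 0.0036
  MetroPost: 0.2 × 0.027 = 0.0054
  QuickShip: 0.12 × 0.19 = 0.0228
  FleetOne: 0.44 × 0.36 = 0.1584
Normalizing constant = 0.2007.
P(Orbit | misrouted) = 0.0105/0.2007 ≈ 0.0523
P(Arrow | misrouted) = 0.0036/0.2007 ≈ 0.0179
P(MetroPost | misrouted) = 0.0054/0.2007 ≈ 0.0269
P(QuickShip | misrouted) = 0.0228/0.2007 ≈ 0.1136
P(FleetOne | misrouted) = 0.1584/0.2007 ≈ 0.7892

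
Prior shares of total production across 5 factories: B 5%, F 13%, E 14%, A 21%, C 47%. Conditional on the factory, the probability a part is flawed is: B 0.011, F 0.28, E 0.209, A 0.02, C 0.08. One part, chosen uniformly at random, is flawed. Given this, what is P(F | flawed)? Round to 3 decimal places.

Compute prior × likelihood for every hypothesis:
  B: 0.05 × 0.011 = 0.00055
  F: 0.13 × 0.28 = 0.0364
  E: 0.14 × 0.209 = 0.02926
  A: 0.21 × 0.02 = 0.0042
  C: 0.47 × 0.08 = 0.0376
Sum = 0.10801.
P(F | evidence) = 0.0364 / 0.10801 ≈ 0.337.

0.337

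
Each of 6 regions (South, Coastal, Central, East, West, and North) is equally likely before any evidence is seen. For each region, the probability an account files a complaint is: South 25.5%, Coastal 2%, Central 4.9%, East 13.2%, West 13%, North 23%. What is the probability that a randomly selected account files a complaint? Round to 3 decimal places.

0.136

Since the prior is uniform, the posterior is proportional to the likelihood:
  South: 0.255
  Coastal: 0.02
  Central: 0.049
  East: 0.132
  West: 0.13
  North: 0.23
P(complaint) = (1/6) × (0.255 + 0.02 + 0.049 + 0.132 + 0.13 + 0.23) = 0.816/6 ≈ 0.136.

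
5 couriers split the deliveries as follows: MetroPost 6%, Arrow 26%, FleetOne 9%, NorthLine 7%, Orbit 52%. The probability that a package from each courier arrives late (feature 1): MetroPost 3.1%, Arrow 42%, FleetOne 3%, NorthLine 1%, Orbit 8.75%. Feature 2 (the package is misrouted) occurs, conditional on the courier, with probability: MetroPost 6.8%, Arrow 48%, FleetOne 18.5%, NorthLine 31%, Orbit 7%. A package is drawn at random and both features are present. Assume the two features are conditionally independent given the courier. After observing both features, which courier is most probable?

Arrow

Prior × likelihood for each hypothesis:
  MetroPost: 0.06 × 0.031 × 0.068 = 0.00012648
  Arrow: 0.26 × 0.42 × 0.48 = 0.052416
  FleetOne: 0.09 × 0.03 × 0.185 = 0.0004995
  NorthLine: 0.07 × 0.01 × 0.31 = 0.000217
  Orbit: 0.52 × 0.0875 × 0.07 = 0.003185
Normalizing constant = 0.05644398.
Largest term belongs to Arrow, so Arrow is most probable.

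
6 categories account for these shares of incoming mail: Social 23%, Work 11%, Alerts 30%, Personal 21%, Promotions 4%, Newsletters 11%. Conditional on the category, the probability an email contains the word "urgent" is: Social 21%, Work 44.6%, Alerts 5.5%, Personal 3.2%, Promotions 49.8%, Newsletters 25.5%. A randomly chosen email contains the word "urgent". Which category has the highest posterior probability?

Work

Prior × likelihood for each hypothesis:
  Social: 0.23 × 0.21 = 0.0483
  Work: 0.11 × 0.446 = 0.04906
  Alerts: 0.3 × 0.055 = 0.0165
  Personal: 0.21 × 0.032 = 0.00672
  Promotions: 0.04 × 0.498 = 0.01992
  Newsletters: 0.11 × 0.255 = 0.02805
Sum = 0.16855.
Largest term belongs to Work, so Work is most probable.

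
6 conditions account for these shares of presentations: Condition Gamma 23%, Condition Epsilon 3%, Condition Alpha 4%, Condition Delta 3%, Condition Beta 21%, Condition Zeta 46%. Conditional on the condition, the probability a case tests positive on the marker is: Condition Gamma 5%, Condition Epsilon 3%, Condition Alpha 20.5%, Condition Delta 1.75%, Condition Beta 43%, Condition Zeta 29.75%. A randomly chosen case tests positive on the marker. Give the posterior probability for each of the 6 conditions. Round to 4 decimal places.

Condition Gamma 0.0463, Condition Epsilon 0.0036, Condition Alpha 0.0330, Condition Delta 0.0021, Condition Beta 0.3637, Condition Zeta 0.5512

Prior × likelihood for each hypothesis:
  Condition Gamma: 0.23 × 0.05 = 0.0115
  Condition Epsilon: 0.03 × 0.03 = 0.0009
  Condition Alpha: 0.04 × 0.205 = 0.0082
  Condition Delta: 0.03 × 0.0175 = 0.000525
  Condition Beta: 0.21 × 0.43 = 0.0903
  Condition Zeta: 0.46 × 0.2975 = 0.13685
Normalizing constant = 0.248275.
P(Condition Gamma | marker-positive) = 0.0115/0.248275 ≈ 0.0463
P(Condition Epsilon | marker-positive) = 0.0009/0.248275 ≈ 0.0036
P(Condition Alpha | marker-positive) = 0.0082/0.248275 ≈ 0.0330
P(Condition Delta | marker-positive) = 0.000525/0.248275 ≈ 0.0021
P(Condition Beta | marker-positive) = 0.0903/0.248275 ≈ 0.3637
P(Condition Zeta | marker-positive) = 0.13685/0.248275 ≈ 0.5512
(Check: 0.0463+0.0036+0.0330+0.0021+0.3637+0.5512 = 0.9999.)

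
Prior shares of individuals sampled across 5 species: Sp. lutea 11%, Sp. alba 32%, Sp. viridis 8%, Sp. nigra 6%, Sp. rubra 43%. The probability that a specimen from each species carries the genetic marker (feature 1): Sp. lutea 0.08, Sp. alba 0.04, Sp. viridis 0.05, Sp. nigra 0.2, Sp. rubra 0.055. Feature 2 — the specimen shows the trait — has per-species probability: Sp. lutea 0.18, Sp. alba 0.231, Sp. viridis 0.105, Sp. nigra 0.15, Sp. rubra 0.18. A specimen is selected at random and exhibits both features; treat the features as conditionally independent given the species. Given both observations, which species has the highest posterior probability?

Sp. rubra

Compute prior × likelihood for every hypothesis:
  Sp. lutea: 0.11 × 0.08 × 0.18 = 0.001584
  Sp. alba: 0.32 × 0.04 × 0.231 = 0.0029568
  Sp. viridis: 0.08 × 0.05 × 0.105 = 0.00042
  Sp. nigra: 0.06 × 0.2 × 0.15 = 0.0018
  Sp. rubra: 0.43 × 0.055 × 0.18 = 0.004257
Total = 0.0110178.
Largest term belongs to Sp. rubra, so Sp. rubra is most probable.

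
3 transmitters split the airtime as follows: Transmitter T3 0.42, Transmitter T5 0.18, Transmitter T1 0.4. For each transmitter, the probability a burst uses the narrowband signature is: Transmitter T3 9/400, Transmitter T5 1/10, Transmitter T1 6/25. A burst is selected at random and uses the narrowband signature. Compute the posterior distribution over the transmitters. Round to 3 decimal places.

Transmitter T3 0.077, Transmitter T5 0.146, Transmitter T1 0.778

Prior × likelihood for each hypothesis:
  Transmitter T3: 0.42 × 0.0225 = 0.00945
  Transmitter T5: 0.18 × 0.1 = 0.018
  Transmitter T1: 0.4 × 0.24 = 0.096
Sum = 0.12345.
P(Transmitter T3 | narrowband) = 0.00945/0.12345 ≈ 0.077
P(Transmitter T5 | narrowband) = 0.018/0.12345 ≈ 0.146
P(Transmitter T1 | narrowband) = 0.096/0.12345 ≈ 0.778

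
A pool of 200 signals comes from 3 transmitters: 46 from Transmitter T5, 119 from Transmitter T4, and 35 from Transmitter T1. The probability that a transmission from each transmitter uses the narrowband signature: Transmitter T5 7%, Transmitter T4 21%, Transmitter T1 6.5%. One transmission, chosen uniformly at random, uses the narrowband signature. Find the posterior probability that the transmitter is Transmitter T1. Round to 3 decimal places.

By Bayes' rule, posterior ∝ prior × likelihood:
  Transmitter T5: 0.23 × 0.07 = 0.0161
  Transmitter T4: 0.595 × 0.21 = 0.12495
  Transmitter T1: 0.175 × 0.065 = 0.011375
Sum = 0.152425.
P(Transmitter T1 | evidence) = 0.011375 / 0.152425 ≈ 0.075.

0.075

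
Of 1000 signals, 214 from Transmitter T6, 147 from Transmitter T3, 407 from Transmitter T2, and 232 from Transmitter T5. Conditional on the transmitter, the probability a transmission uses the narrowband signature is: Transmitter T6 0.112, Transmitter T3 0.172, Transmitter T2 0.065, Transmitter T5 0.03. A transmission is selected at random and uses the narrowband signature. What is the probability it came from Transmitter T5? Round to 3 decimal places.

0.084

Prior × likelihood for each hypothesis:
  Transmitter T6: 0.214 × 0.112 = 0.023968
  Transmitter T3: 0.147 × 0.172 = 0.025284
  Transmitter T2: 0.407 × 0.065 = 0.026455
  Transmitter T5: 0.232 × 0.03 = 0.00696
Total = 0.082667.
P(Transmitter T5 | evidence) = 0.00696 / 0.082667 ≈ 0.084.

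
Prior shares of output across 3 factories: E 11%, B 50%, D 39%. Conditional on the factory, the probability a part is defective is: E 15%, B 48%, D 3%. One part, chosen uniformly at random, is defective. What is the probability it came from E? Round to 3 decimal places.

0.062

By Bayes' rule, posterior ∝ prior × likelihood:
  E: 0.11 × 0.15 = 0.0165
  B: 0.5 × 0.48 = 0.24
  D: 0.39 × 0.03 = 0.0117
Sum = 0.2682.
P(E | evidence) = 0.0165 / 0.2682 ≈ 0.062.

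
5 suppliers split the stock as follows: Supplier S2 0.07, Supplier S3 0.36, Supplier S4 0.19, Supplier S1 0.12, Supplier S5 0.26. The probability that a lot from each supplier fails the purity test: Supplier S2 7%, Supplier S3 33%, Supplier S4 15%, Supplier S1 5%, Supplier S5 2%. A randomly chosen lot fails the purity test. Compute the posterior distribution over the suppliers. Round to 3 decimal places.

Unnormalized posteriors (prior × likelihood):
  Supplier S2: 0.07 × 0.07 = 0.0049
  Supplier S3: 0.36 × 0.33 = 0.1188
  Supplier S4: 0.19 × 0.15 = 0.0285
  Supplier S1: 0.12 × 0.05 = 0.006
  Supplier S5: 0.26 × 0.02 = 0.0052
Total = 0.1634.
P(Supplier S2 | off-spec) = 0.0049/0.1634 ≈ 0.030
P(Supplier S3 | off-spec) = 0.1188/0.1634 ≈ 0.727
P(Supplier S4 | off-spec) = 0.0285/0.1634 ≈ 0.174
P(Supplier S1 | off-spec) = 0.006/0.1634 ≈ 0.037
P(Supplier S5 | off-spec) = 0.0052/0.1634 ≈ 0.032
(Check: 0.030+0.727+0.174+0.037+0.032 = 1.000.)

Supplier S2 0.030, Supplier S3 0.727, Supplier S4 0.174, Supplier S1 0.037, Supplier S5 0.032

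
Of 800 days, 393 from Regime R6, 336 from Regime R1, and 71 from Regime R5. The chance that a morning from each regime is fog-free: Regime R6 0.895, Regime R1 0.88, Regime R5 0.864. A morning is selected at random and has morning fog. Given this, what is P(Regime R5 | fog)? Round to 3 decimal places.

Taking complements, P(fog | each) = Regime R6 0.105, Regime R1 0.12, Regime R5 0.136.
By Bayes' rule, posterior ∝ prior × likelihood:
  Regime R6: 0.49125 × 0.105 = 0.05158125
  Regime R1: 0.42 × 0.12 = 0.0504
  Regime R5: 0.08875 × 0.136 = 0.01207
Sum = 0.11405125.
P(Regime R5 | evidence) = 0.01207 / 0.11405125 ≈ 0.106.

0.106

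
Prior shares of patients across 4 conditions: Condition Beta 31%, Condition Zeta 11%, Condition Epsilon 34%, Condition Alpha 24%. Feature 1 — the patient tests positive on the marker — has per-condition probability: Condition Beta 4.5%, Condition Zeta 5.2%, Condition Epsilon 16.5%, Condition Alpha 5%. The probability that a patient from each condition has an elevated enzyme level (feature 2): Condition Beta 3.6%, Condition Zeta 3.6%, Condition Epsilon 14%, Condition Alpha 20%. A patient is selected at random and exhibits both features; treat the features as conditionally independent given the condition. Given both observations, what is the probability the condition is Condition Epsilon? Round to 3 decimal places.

Unnormalized posteriors (prior × likelihood):
  Condition Beta: 0.31 × 0.045 × 0.036 = 0.0005022
  Condition Zeta: 0.11 × 0.052 × 0.036 = 0.00020592
  Condition Epsilon: 0.34 × 0.165 × 0.14 = 0.007854
  Condition Alpha: 0.24 × 0.05 × 0.2 = 0.0024
Normalizing constant = 0.01096212.
P(Condition Epsilon | evidence) = 0.007854 / 0.01096212 ≈ 0.716.

0.716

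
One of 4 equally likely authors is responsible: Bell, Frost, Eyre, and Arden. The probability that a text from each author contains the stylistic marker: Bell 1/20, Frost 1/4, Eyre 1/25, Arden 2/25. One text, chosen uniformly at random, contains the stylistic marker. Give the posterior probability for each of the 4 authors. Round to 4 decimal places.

With a uniform prior (1/4 each), posterior ∝ likelihood:
  Bell: 0.05
  Frost: 0.25
  Eyre: 0.04
  Arden: 0.08
Sum = 0.42.
P(Bell | marker) = 0.05/0.42 ≈ 0.1190
P(Frost | marker) = 0.25/0.42 ≈ 0.5952
P(Eyre | marker) = 0.04/0.42 ≈ 0.0952
P(Arden | marker) = 0.08/0.42 ≈ 0.1905

Bell 0.1190, Frost 0.5952, Eyre 0.0952, Arden 0.1905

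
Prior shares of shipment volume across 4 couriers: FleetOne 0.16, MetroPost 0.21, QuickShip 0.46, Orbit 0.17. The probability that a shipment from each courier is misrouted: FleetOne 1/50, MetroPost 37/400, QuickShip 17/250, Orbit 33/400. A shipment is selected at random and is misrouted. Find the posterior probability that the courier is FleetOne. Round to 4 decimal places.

0.0471

Compute prior × likelihood for every hypothesis:
  FleetOne: 0.16 × 0.02 = 0.0032
  MetroPost: 0.21 × 0.0925 = 0.019425
  QuickShip: 0.46 × 0.068 = 0.03128
  Orbit: 0.17 × 0.0825 = 0.014025
Total = 0.06793.
P(FleetOne | evidence) = 0.0032 / 0.06793 ≈ 0.0471.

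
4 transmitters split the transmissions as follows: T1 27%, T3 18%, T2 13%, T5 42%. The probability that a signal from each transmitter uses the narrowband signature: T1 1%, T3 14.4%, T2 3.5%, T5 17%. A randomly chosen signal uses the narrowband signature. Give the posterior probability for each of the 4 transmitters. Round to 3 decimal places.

T1 0.026, T3 0.248, T2 0.044, T5 0.683

Unnormalized posteriors (prior × likelihood):
  T1: 0.27 × 0.01 = 0.0027
  T3: 0.18 × 0.144 = 0.02592
  T2: 0.13 × 0.035 = 0.00455
  T5: 0.42 × 0.17 = 0.0714
Total = 0.10457.
P(T1 | narrowband) = 0.0027/0.10457 ≈ 0.026
P(T3 | narrowband) = 0.02592/0.10457 ≈ 0.248
P(T2 | narrowband) = 0.00455/0.10457 ≈ 0.044
P(T5 | narrowband) = 0.0714/0.10457 ≈ 0.683
(Check: 0.026+0.248+0.044+0.683 = 1.001.)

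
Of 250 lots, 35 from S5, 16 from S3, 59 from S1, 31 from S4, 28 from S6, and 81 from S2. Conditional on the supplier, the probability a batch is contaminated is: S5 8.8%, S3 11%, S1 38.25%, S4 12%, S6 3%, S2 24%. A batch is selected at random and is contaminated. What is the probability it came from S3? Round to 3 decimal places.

0.034

Unnormalized posteriors (prior × likelihood):
  S5: 0.14 × 0.088 = 0.01232
  S3: 0.064 × 0.11 = 0.00704
  S1: 0.236 × 0.3825 = 0.09027
  S4: 0.124 × 0.12 = 0.01488
  S6: 0.112 × 0.03 = 0.00336
  S2: 0.324 × 0.24 = 0.07776
Total = 0.20563.
P(S3 | evidence) = 0.00704 / 0.20563 ≈ 0.034.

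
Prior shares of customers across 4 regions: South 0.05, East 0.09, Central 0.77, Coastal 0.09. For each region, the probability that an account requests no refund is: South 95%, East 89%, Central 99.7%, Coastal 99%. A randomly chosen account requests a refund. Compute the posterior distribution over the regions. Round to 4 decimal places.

South 0.1602, East 0.6342, Central 0.1480, Coastal 0.0577

Taking complements, P(refund | each) = South 0.05, East 0.11, Central 0.003, Coastal 0.01.
Unnormalized posteriors (prior × likelihood):
  South: 0.05 × 0.05 = 0.0025
  East: 0.09 × 0.11 = 0.0099
  Central: 0.77 × 0.003 = 0.00231
  Coastal: 0.09 × 0.01 = 0.0009
Total = 0.01561.
P(South | refund) = 0.0025/0.01561 ≈ 0.1602
P(East | refund) = 0.0099/0.01561 ≈ 0.6342
P(Central | refund) = 0.00231/0.01561 ≈ 0.1480
P(Coastal | refund) = 0.0009/0.01561 ≈ 0.0577
(Check: 0.1602+0.6342+0.1480+0.0577 = 1.0001.)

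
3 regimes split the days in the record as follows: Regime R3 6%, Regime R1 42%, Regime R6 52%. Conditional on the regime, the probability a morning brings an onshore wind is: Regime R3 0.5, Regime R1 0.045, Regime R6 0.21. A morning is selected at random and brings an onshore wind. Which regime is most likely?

By Bayes' rule, posterior ∝ prior × likelihood:
  Regime R3: 0.06 × 0.5 = 0.03
  Regime R1: 0.42 × 0.045 = 0.0189
  Regime R6: 0.52 × 0.21 = 0.1092
Sum = 0.1581.
Largest term belongs to Regime R6, so Regime R6 is most probable.

Regime R6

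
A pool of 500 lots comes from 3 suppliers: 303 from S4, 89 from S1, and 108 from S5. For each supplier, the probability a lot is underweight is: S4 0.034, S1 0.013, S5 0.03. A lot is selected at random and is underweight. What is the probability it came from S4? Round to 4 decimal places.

Compute prior × likelihood for every hypothesis:
  S4: 0.606 × 0.034 = 0.020604
  S1: 0.178 × 0.013 = 0.002314
  S5: 0.216 × 0.03 = 0.00648
Sum = 0.029398.
P(S4 | evidence) = 0.020604 / 0.029398 ≈ 0.7009.

0.7009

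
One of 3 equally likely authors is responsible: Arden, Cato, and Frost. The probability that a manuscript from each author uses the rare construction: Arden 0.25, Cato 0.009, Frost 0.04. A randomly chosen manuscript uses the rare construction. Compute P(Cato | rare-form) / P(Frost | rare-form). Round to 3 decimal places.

With a uniform prior (1/3 each), posterior ∝ likelihood:
  Arden: 0.25
  Cato: 0.009
  Frost: 0.04
Normalizing constant = 0.299.
The ratio is 0.009 / 0.04 (the normalizer cancels) = 0.225.

0.225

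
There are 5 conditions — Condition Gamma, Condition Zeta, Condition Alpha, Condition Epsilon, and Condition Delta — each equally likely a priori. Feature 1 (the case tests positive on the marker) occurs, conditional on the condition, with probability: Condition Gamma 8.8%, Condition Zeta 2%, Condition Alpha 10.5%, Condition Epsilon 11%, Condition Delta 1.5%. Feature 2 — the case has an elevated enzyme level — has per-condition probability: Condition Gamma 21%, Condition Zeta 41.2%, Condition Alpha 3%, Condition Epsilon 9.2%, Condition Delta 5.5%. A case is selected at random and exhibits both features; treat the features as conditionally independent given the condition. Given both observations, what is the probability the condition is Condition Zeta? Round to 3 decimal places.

Since the prior is uniform, the posterior is proportional to the likelihood:
  Condition Gamma: 0.088 × 0.21 = 0.01848
  Condition Zeta: 0.02 × 0.412 = 0.00824
  Condition Alpha: 0.105 × 0.03 = 0.00315
  Condition Epsilon: 0.11 × 0.092 = 0.01012
  Condition Delta: 0.015 × 0.055 = 0.000825
Sum = 0.040815.
P(Condition Zeta | evidence) = 0.00824 / 0.040815 ≈ 0.202.

0.202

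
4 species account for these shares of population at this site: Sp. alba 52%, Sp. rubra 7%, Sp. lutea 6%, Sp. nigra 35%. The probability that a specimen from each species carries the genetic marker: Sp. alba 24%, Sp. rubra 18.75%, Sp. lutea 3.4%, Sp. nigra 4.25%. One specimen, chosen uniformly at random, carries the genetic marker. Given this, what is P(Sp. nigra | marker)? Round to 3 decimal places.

Prior × likelihood for each hypothesis:
  Sp. alba: 0.52 × 0.24 = 0.1248
  Sp. rubra: 0.07 × 0.1875 = 0.013125
  Sp. lutea: 0.06 × 0.034 = 0.00204
  Sp. nigra: 0.35 × 0.0425 = 0.014875
Sum = 0.15484.
P(Sp. nigra | evidence) = 0.014875 / 0.15484 ≈ 0.096.

0.096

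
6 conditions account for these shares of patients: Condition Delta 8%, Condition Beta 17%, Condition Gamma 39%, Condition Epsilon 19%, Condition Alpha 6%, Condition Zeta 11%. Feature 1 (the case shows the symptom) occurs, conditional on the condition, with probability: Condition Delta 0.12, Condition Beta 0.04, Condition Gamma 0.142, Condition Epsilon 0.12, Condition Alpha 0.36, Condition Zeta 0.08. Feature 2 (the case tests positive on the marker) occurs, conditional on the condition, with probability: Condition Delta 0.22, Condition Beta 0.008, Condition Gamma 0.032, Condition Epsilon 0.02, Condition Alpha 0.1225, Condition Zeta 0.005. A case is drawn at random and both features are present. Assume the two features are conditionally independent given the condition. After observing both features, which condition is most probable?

Condition Alpha

Unnormalized posteriors (prior × likelihood):
  Condition Delta: 0.08 × 0.12 × 0.22 = 0.002112
  Condition Beta: 0.17 × 0.04 × 0.008 = 0.0000544
  Condition Gamma: 0.39 × 0.142 × 0.032 = 0.00177216
  Condition Epsilon: 0.19 × 0.12 × 0.02 = 0.000456
  Condition Alpha: 0.06 × 0.36 × 0.1225 = 0.002646
  Condition Zeta: 0.11 × 0.08 × 0.005 = 0.000044
Normalizing constant = 0.00708456.
Largest term belongs to Condition Alpha, so Condition Alpha is most probable.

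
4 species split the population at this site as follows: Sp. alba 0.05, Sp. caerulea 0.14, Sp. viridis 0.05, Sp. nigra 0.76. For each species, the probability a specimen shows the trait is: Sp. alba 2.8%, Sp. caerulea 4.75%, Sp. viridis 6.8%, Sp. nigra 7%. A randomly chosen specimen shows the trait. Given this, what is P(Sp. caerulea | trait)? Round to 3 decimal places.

0.103

By Bayes' rule, posterior ∝ prior × likelihood:
  Sp. alba: 0.05 × 0.028 = 0.0014
  Sp. caerulea: 0.14 × 0.0475 = 0.00665
  Sp. viridis: 0.05 × 0.068 = 0.0034
  Sp. nigra: 0.76 × 0.07 = 0.0532
Normalizing constant = 0.06465.
P(Sp. caerulea | evidence) = 0.00665 / 0.06465 ≈ 0.103.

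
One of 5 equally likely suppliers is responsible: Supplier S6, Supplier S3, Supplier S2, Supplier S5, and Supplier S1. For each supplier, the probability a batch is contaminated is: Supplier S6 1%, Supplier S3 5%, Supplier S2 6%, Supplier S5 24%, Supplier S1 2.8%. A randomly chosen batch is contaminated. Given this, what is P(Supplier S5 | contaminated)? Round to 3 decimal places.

With a uniform prior (1/5 each), posterior ∝ likelihood:
  Supplier S6: 0.01
  Supplier S3: 0.05
  Supplier S2: 0.06
  Supplier S5: 0.24
  Supplier S1: 0.028
Sum = 0.388.
P(Supplier S5 | evidence) = 0.24 / 0.388 ≈ 0.619.

0.619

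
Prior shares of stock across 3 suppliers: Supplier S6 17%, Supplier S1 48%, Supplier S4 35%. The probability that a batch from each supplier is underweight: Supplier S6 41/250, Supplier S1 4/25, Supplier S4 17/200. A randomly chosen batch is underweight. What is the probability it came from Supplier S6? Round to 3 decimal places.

Compute prior × likelihood for every hypothesis:
  Supplier S6: 0.17 × 0.164 = 0.02788
  Supplier S1: 0.48 × 0.16 = 0.0768
  Supplier S4: 0.35 × 0.085 = 0.02975
Normalizing constant = 0.13443.
P(Supplier S6 | evidence) = 0.02788 / 0.13443 ≈ 0.207.

0.207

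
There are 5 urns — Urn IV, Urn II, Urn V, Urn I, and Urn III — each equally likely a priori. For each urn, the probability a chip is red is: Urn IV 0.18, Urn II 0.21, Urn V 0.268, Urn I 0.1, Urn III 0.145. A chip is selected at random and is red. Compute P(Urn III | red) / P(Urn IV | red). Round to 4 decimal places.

0.8056

With a uniform prior (1/5 each), posterior ∝ likelihood:
  Urn IV: 0.18
  Urn II: 0.21
  Urn V: 0.268
  Urn I: 0.1
  Urn III: 0.145
Total = 0.903.
The ratio is 0.145 / 0.18 (the normalizer cancels) = 0.8056.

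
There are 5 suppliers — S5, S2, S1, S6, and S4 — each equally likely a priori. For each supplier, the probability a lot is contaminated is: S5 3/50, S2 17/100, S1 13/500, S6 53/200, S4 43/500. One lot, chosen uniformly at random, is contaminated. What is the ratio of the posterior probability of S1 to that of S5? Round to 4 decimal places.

With a uniform prior (1/5 each), posterior ∝ likelihood:
  S5: 0.06
  S2: 0.17
  S1: 0.026
  S6: 0.265
  S4: 0.086
Total = 0.607.
The ratio is 0.026 / 0.06 (the normalizer cancels) = 0.4333.

0.4333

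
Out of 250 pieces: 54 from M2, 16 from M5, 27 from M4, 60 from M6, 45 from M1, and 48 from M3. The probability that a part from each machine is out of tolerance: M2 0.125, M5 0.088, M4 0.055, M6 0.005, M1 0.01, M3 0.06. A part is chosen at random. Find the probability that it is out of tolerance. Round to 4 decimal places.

Compute prior × likelihood for every hypothesis:
  M2: 0.216 × 0.125 = 0.027
  M5: 0.064 × 0.088 = 0.005632
  M4: 0.108 × 0.055 = 0.00594
  M6: 0.24 × 0.005 = 0.0012
  M1: 0.18 × 0.01 = 0.0018
  M3: 0.192 × 0.06 = 0.01152
P(oversize) = 0.027 + 0.005632 + 0.00594 + 0.0012 + 0.0018 + 0.01152 = 0.053092 → 0.0531.

0.0531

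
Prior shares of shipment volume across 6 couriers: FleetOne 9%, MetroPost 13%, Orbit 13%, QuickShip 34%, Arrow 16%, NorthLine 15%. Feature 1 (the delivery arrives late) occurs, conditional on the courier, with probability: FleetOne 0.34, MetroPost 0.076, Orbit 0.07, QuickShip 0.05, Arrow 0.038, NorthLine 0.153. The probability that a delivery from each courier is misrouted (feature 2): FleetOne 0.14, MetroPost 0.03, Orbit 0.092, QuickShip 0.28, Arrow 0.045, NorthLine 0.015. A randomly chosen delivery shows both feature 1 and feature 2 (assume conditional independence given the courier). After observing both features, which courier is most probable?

Prior × likelihood for each hypothesis:
  FleetOne: 0.09 × 0.34 × 0.14 = 0.004284
  MetroPost: 0.13 × 0.076 × 0.03 = 0.0002964
  Orbit: 0.13 × 0.07 × 0.092 = 0.0008372
  QuickShip: 0.34 × 0.05 × 0.28 = 0.00476
  Arrow: 0.16 × 0.038 × 0.045 = 0.0002736
  NorthLine: 0.15 × 0.153 × 0.015 = 0.00034425
Sum = 0.01079545.
Largest term belongs to QuickShip, so QuickShip is most probable.

QuickShip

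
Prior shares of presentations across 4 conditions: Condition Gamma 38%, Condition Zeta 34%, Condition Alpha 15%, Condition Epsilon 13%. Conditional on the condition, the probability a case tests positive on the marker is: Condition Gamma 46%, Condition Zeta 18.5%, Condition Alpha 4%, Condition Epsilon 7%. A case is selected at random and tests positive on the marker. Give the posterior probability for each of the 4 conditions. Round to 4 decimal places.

Condition Gamma 0.6915, Condition Zeta 0.2488, Condition Alpha 0.0237, Condition Epsilon 0.0360

Unnormalized posteriors (prior × likelihood):
  Condition Gamma: 0.38 × 0.46 = 0.1748
  Condition Zeta: 0.34 × 0.185 = 0.0629
  Condition Alpha: 0.15 × 0.04 = 0.006
  Condition Epsilon: 0.13 × 0.07 = 0.0091
Sum = 0.2528.
P(Condition Gamma | marker-positive) = 0.1748/0.2528 ≈ 0.6915
P(Condition Zeta | marker-positive) = 0.0629/0.2528 ≈ 0.2488
P(Condition Alpha | marker-positive) = 0.006/0.2528 ≈ 0.0237
P(Condition Epsilon | marker-positive) = 0.0091/0.2528 ≈ 0.0360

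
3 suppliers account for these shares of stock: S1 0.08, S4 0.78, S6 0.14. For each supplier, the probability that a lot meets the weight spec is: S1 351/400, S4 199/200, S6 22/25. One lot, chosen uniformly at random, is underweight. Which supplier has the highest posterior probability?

Taking complements, P(underweight | each) = S1 0.1225, S4 0.005, S6 0.12.
Prior × likelihood for each hypothesis:
  S1: 0.08 × 0.1225 = 0.0098
  S4: 0.78 × 0.005 = 0.0039
  S6: 0.14 × 0.12 = 0.0168
Total = 0.0305.
Largest term belongs to S6, so S6 is most probable.

S6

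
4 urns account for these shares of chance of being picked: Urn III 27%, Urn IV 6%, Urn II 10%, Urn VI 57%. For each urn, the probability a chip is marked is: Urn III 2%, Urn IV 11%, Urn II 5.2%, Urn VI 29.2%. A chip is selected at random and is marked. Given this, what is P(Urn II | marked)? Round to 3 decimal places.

0.028

By Bayes' rule, posterior ∝ prior × likelihood:
  Urn III: 0.27 × 0.02 = 0.0054
  Urn IV: 0.06 × 0.11 = 0.0066
  Urn II: 0.1 × 0.052 = 0.0052
  Urn VI: 0.57 × 0.292 = 0.16644
Total = 0.18364.
P(Urn II | evidence) = 0.0052 / 0.18364 ≈ 0.028.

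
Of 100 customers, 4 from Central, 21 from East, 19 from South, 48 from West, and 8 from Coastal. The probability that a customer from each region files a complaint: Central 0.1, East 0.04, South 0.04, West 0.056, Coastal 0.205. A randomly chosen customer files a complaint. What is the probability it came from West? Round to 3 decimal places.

0.425

Compute prior × likelihood for every hypothesis:
  Central: 0.04 × 0.1 = 0.004
  East: 0.21 × 0.04 = 0.0084
  South: 0.19 × 0.04 = 0.0076
  West: 0.48 × 0.056 = 0.02688
  Coastal: 0.08 × 0.205 = 0.0164
Sum = 0.06328.
P(West | evidence) = 0.02688 / 0.06328 ≈ 0.425.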